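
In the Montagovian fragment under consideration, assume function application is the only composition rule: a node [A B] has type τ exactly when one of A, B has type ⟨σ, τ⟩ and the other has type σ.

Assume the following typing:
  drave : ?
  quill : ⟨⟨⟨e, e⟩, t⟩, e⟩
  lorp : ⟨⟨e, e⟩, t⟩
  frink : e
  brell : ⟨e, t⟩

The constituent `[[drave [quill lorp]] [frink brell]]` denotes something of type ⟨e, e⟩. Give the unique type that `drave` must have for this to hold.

⟨e, ⟨t, ⟨e, e⟩⟩⟩

[[drave [quill lorp]] [frink brell]] must have type ⟨e, e⟩. The sister [frink brell] has type t; that is not a function onto ⟨e, e⟩, so [drave [quill lorp]] must be the functor, of type ⟨t, ⟨e, e⟩⟩.
[drave [quill lorp]] must have type ⟨t, ⟨e, e⟩⟩. The sister [quill lorp] has type e; that is not a function onto ⟨t, ⟨e, e⟩⟩, so drave must be the functor, of type ⟨e, ⟨t, ⟨e, e⟩⟩⟩.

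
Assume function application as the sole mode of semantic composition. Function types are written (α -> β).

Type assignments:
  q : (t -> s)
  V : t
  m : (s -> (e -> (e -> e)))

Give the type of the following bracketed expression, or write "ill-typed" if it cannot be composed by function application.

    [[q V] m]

[q V]: q is (t -> s), V is t; result s.
[[q V] m]: m is (s -> (e -> (e -> e))), [q V] is s; result (e -> (e -> e)).

(e -> (e -> e))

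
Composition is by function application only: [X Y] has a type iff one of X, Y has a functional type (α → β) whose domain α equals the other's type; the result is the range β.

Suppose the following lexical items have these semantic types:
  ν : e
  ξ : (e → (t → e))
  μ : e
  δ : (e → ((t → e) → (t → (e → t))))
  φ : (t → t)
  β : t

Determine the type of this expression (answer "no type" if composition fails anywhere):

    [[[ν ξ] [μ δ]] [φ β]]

[ν ξ]: functor ξ : (e → (t → e)), argument ν : e; result (t → e).
[μ δ]: functor δ : (e → ((t → e) → (t → (e → t)))), argument μ : e; result ((t → e) → (t → (e → t))).
[[ν ξ] [μ δ]]: functor [μ δ] : ((t → e) → (t → (e → t))), argument [ν ξ] : (t → e); result (t → (e → t)).
[φ β]: functor φ : (t → t), argument β : t; result t.
[[[ν ξ] [μ δ]] [φ β]]: functor [[ν ξ] [μ δ]] : (t → (e → t)), argument [φ β] : t; result (e → t).

(e → t)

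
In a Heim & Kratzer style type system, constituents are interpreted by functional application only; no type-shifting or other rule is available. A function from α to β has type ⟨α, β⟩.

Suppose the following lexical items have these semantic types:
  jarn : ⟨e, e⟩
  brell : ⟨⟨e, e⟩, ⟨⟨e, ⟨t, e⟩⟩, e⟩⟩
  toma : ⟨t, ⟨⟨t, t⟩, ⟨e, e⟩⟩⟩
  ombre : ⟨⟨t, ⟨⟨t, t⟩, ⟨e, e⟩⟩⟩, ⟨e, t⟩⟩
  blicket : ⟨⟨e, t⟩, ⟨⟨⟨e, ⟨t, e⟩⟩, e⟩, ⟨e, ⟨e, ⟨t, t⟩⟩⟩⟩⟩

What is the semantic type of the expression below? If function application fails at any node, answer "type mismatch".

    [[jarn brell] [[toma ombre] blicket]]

[jarn brell]: functor brell : ⟨⟨e, e⟩, ⟨⟨e, ⟨t, e⟩⟩, e⟩⟩, argument jarn : ⟨e, e⟩; result ⟨⟨e, ⟨t, e⟩⟩, e⟩.
[toma ombre]: functor ombre : ⟨⟨t, ⟨⟨t, t⟩, ⟨e, e⟩⟩⟩, ⟨e, t⟩⟩, argument toma : ⟨t, ⟨⟨t, t⟩, ⟨e, e⟩⟩⟩; result ⟨e, t⟩.
[[toma ombre] blicket]: functor blicket : ⟨⟨e, t⟩, ⟨⟨⟨e, ⟨t, e⟩⟩, e⟩, ⟨e, ⟨e, ⟨t, t⟩⟩⟩⟩⟩, argument [toma ombre] : ⟨e, t⟩; result ⟨⟨⟨e, ⟨t, e⟩⟩, e⟩, ⟨e, ⟨e, ⟨t, t⟩⟩⟩⟩.
[[jarn brell] [[toma ombre] blicket]]: functor [[toma ombre] blicket] : ⟨⟨⟨e, ⟨t, e⟩⟩, e⟩, ⟨e, ⟨e, ⟨t, t⟩⟩⟩⟩, argument [jarn brell] : ⟨⟨e, ⟨t, e⟩⟩, e⟩; result ⟨e, ⟨e, ⟨t, t⟩⟩⟩.

⟨e, ⟨e, ⟨t, t⟩⟩⟩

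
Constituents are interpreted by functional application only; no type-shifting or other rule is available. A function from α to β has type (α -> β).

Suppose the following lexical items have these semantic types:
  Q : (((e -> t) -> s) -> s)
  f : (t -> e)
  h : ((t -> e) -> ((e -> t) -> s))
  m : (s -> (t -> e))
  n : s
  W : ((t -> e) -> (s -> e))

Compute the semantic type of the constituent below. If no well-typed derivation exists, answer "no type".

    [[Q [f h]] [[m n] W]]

[f h]: h is ((t -> e) -> ((e -> t) -> s)), f is (t -> e); result ((e -> t) -> s).
[Q [f h]]: Q is (((e -> t) -> s) -> s), [f h] is ((e -> t) -> s); result s.
[m n]: m is (s -> (t -> e)), n is s; result (t -> e).
[[m n] W]: W is ((t -> e) -> (s -> e)), [m n] is (t -> e); result (s -> e).
[[Q [f h]] [[m n] W]]: [[m n] W] is (s -> e), [Q [f h]] is s; result e.

e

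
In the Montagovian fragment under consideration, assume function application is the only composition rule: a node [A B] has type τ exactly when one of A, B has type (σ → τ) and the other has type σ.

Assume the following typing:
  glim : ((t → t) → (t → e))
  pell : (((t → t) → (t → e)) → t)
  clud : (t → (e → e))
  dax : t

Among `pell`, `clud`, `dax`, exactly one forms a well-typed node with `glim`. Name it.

pell — combines: pell : (((t → t) → (t → e)) → t) takes glim : ((t → t) → (t → e)) as argument, giving t.
clud : (t → (e → e)) — no; glim wants (t → t), and clud wants t.
dax : t — no; glim wants (t → t), and dax wants nothing (atomic).

pell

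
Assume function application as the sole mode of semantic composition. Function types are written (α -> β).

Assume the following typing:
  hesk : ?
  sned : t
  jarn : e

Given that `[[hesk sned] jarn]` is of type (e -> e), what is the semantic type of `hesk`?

(t -> (e -> (e -> e)))

[[hesk sned] jarn] must have type (e -> e). The sister jarn has type e; that is not a function onto (e -> e), so [hesk sned] must be the functor, of type (e -> (e -> e)).
[hesk sned] must have type (e -> (e -> e)). The sister sned has type t; that is not a function onto (e -> (e -> e)), so hesk must be the functor, of type (t -> (e -> (e -> e))).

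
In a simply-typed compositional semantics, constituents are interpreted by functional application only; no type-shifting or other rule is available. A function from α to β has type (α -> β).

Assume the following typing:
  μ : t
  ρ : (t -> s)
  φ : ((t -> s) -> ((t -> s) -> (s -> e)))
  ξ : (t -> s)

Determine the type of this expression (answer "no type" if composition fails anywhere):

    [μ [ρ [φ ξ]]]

no type

[φ ξ]: ((t -> s) -> ((t -> s) -> (s -> e))) applied to (t -> s) yields ((t -> s) -> (s -> e)).
[ρ [φ ξ]]: ((t -> s) -> (s -> e)) applied to (t -> s) yields (s -> e).
[μ [ρ [φ ξ]]]: t and (s -> e) cannot combine by function application — type clash.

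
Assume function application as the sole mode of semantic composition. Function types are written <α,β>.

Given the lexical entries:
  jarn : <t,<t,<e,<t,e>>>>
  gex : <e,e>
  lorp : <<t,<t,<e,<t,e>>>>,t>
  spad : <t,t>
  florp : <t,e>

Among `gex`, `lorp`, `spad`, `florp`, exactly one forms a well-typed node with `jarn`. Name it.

lorp

gex : <e,e> — neither side's domain matches the other.
lorp — combines: lorp : <<t,<t,<e,<t,e>>>>,t> takes jarn : <t,<t,<e,<t,e>>>> as argument, giving t.
spad : <t,t> — neither side's domain matches the other.
florp : <t,e> — neither side's domain matches the other.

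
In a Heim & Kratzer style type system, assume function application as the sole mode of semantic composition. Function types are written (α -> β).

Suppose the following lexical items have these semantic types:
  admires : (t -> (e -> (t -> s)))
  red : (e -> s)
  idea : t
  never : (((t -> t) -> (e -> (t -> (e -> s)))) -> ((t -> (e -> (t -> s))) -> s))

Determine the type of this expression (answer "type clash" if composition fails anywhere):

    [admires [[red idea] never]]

[red idea]: (e -> s) and t cannot combine by function application — type clash.

type clash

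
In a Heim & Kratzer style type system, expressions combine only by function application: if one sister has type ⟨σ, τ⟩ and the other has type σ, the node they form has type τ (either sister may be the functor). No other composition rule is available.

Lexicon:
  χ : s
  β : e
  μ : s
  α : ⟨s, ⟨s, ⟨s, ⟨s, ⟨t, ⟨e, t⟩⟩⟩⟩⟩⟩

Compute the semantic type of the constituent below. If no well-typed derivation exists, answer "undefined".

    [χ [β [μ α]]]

At [μ α], α : ⟨s, ⟨s, ⟨s, ⟨s, ⟨t, ⟨e, t⟩⟩⟩⟩⟩⟩ takes μ : s, giving ⟨s, ⟨s, ⟨s, ⟨t, ⟨e, t⟩⟩⟩⟩⟩.
[β [μ α]]: e and ⟨s, ⟨s, ⟨s, ⟨t, ⟨e, t⟩⟩⟩⟩⟩ cannot combine by function application — type clash.

undefined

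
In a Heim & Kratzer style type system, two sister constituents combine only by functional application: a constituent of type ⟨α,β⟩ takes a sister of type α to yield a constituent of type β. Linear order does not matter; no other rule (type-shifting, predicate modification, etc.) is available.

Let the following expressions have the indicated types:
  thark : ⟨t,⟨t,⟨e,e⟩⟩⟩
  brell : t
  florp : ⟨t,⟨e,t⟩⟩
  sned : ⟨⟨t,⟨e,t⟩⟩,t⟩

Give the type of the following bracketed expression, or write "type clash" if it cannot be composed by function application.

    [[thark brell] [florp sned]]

[thark brell]: functor thark : ⟨t,⟨t,⟨e,e⟩⟩⟩, argument brell : t; result ⟨t,⟨e,e⟩⟩.
[florp sned]: functor sned : ⟨⟨t,⟨e,t⟩⟩,t⟩, argument florp : ⟨t,⟨e,t⟩⟩; result t.
[[thark brell] [florp sned]]: functor [thark brell] : ⟨t,⟨e,e⟩⟩, argument [florp sned] : t; result ⟨e,e⟩.

⟨e,e⟩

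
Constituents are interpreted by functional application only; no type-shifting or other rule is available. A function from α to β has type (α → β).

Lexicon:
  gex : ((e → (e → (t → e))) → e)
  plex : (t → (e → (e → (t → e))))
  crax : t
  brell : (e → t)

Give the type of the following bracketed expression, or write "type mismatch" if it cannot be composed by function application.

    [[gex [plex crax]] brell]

[plex crax] — plex of type (t → (e → (e → (t → e)))) combines with crax of type t: type (e → (e → (t → e))).
[gex [plex crax]] — gex of type ((e → (e → (t → e))) → e) combines with [plex crax] of type (e → (e → (t → e))): type e.
[[gex [plex crax]] brell] — brell of type (e → t) combines with [gex [plex crax]] of type e: type t.

t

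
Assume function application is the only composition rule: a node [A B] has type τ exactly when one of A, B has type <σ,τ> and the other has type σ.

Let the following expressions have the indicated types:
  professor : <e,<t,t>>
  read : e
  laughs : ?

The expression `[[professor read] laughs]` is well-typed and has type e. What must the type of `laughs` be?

[[professor read] laughs] must have type e. The sister [professor read] has type <t,t>; that is not a function onto e, so laughs must be the functor, of type <<t,t>,e>.

<<t,t>,e>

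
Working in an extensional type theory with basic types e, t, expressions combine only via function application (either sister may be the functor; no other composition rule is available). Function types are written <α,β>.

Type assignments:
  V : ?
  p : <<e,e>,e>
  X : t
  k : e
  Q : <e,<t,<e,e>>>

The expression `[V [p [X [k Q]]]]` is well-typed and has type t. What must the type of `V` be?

For [V [p [X [k Q]]]] to have type t with [p [X [k Q]]] of type e, V must be the function: V : <e,t>.

<e,t>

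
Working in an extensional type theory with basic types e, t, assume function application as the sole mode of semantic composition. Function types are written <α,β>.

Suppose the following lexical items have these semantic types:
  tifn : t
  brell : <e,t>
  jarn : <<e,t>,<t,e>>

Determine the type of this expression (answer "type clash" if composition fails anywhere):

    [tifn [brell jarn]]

e

[brell jarn] — jarn of type <<e,t>,<t,e>> combines with brell of type <e,t>: type <t,e>.
[tifn [brell jarn]] — [brell jarn] of type <t,e> combines with tifn of type t: type e.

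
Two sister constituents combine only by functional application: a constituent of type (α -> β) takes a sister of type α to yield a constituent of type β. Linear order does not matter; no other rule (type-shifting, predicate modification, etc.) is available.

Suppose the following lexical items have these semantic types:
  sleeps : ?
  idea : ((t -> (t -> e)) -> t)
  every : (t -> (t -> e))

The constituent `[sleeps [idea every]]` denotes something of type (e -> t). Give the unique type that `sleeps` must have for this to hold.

(t -> (e -> t))

For [sleeps [idea every]] to have type (e -> t) with [idea every] of type t, sleeps must be the function: sleeps : (t -> (e -> t)).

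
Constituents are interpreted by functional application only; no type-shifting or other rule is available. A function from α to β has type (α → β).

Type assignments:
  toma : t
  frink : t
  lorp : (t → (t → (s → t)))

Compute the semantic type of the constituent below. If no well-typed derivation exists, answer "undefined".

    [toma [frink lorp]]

[frink lorp]: functor lorp : (t → (t → (s → t))), argument frink : t; result (t → (s → t)).
[toma [frink lorp]]: functor [frink lorp] : (t → (s → t)), argument toma : t; result (s → t).

(s → t)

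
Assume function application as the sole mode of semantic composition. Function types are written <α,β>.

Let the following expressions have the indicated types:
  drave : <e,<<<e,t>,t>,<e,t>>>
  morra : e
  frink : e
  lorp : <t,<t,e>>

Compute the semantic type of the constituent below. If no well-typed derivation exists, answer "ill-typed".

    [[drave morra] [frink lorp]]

ill-typed

[drave morra]: functor drave : <e,<<<e,t>,t>,<e,t>>>, argument morra : e; result <<<e,t>,t>,<e,t>>.
[frink lorp]: e and <t,<t,e>> cannot combine by function application — type clash.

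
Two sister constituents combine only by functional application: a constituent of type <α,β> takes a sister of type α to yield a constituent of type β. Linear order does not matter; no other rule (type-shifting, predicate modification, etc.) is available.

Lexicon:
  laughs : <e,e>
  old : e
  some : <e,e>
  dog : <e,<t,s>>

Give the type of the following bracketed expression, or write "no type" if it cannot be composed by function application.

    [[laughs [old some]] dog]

<t,s>

[old some] — some of type <e,e> combines with old of type e: type e.
[laughs [old some]] — laughs of type <e,e> combines with [old some] of type e: type e.
[[laughs [old some]] dog] — dog of type <e,<t,s>> combines with [laughs [old some]] of type e: type <t,s>.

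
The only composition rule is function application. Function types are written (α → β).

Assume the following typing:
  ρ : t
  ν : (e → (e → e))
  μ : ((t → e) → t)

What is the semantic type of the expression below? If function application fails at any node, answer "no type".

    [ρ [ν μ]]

[ν μ]: (e → (e → e)) with ((t → e) → t) — neither is a function whose domain matches the other; composition fails here.

no type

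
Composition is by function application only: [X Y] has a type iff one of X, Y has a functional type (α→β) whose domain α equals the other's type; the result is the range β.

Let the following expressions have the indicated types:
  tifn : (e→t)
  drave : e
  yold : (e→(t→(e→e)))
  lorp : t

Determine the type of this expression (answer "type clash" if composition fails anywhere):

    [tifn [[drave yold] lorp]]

[drave yold]: yold is (e→(t→(e→e))), drave is e; result (t→(e→e)).
[[drave yold] lorp]: [drave yold] is (t→(e→e)), lorp is t; result (e→e).
[tifn [[drave yold] lorp]]: (e→t) with (e→e) — neither is a function whose domain matches the other; composition fails here.

type clash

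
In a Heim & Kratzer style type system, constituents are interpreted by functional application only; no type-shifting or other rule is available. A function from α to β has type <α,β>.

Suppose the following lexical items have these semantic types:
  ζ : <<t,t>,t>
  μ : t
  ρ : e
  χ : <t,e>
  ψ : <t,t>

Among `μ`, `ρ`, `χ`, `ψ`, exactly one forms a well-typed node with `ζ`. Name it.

μ : t — neither side's domain matches the other.
ρ : e — neither side's domain matches the other.
χ : <t,e> — neither side's domain matches the other.
ψ — combines: ζ : <<t,t>,t> takes ψ : <t,t> as argument, giving t.

ψ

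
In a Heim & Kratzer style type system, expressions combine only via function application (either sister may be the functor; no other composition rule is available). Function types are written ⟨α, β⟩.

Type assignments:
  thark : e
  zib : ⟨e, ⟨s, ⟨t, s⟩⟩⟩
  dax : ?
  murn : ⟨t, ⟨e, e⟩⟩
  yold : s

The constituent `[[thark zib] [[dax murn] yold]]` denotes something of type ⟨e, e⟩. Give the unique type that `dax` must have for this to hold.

At [[thark zib] [[dax murn] yold]] (required: ⟨e, e⟩): [thark zib] is ⟨s, ⟨t, s⟩⟩, which is not a function with range ⟨e, e⟩; hence [[dax murn] yold] is the functor — type ⟨⟨s, ⟨t, s⟩⟩, ⟨e, e⟩⟩.
At [[dax murn] yold] (required: ⟨⟨s, ⟨t, s⟩⟩, ⟨e, e⟩⟩): yold is s, which is not a function with range ⟨⟨s, ⟨t, s⟩⟩, ⟨e, e⟩⟩; hence [dax murn] is the functor — type ⟨s, ⟨⟨s, ⟨t, s⟩⟩, ⟨e, e⟩⟩⟩.
At [dax murn] (required: ⟨s, ⟨⟨s, ⟨t, s⟩⟩, ⟨e, e⟩⟩⟩): murn is ⟨t, ⟨e, e⟩⟩, which is not a function with range ⟨s, ⟨⟨s, ⟨t, s⟩⟩, ⟨e, e⟩⟩⟩; hence dax is the functor — type ⟨⟨t, ⟨e, e⟩⟩, ⟨s, ⟨⟨s, ⟨t, s⟩⟩, ⟨e, e⟩⟩⟩⟩.

⟨⟨t, ⟨e, e⟩⟩, ⟨s, ⟨⟨s, ⟨t, s⟩⟩, ⟨e, e⟩⟩⟩⟩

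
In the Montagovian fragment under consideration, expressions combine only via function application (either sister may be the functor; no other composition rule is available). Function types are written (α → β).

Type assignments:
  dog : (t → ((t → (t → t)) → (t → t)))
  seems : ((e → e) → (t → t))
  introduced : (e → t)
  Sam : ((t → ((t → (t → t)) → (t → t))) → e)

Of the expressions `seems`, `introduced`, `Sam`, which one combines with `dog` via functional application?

seems : ((e → e) → (t → t)) — dog needs t; seems needs (e → e); neither fits.
introduced : (e → t) — dog needs t; introduced needs e; neither fits.
Sam — combines: Sam : ((t → ((t → (t → t)) → (t → t))) → e) takes dog : (t → ((t → (t → t)) → (t → t))) as argument, giving e.

Sam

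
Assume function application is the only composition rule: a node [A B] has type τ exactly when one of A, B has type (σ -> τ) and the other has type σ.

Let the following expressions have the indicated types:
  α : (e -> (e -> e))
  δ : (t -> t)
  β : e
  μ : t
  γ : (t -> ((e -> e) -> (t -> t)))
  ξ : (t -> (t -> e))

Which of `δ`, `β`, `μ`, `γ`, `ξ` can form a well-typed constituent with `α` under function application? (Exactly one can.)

δ : (t -> t) — does not combine with α.
β — combines: α : (e -> (e -> e)) takes β : e as argument, giving (e -> e).
μ : t — does not combine with α.
γ : (t -> ((e -> e) -> (t -> t))) — does not combine with α.
ξ : (t -> (t -> e)) — does not combine with α.

β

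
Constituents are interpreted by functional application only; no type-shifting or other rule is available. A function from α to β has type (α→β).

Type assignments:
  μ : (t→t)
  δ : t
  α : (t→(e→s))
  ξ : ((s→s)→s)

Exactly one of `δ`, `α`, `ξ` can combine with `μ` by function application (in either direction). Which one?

δ — combines: μ : (t→t) takes δ : t as argument, giving t.
α : (t→(e→s)) — μ needs t; α needs t; neither fits.
ξ : ((s→s)→s) — μ needs t; ξ needs (s→s); neither fits.

δ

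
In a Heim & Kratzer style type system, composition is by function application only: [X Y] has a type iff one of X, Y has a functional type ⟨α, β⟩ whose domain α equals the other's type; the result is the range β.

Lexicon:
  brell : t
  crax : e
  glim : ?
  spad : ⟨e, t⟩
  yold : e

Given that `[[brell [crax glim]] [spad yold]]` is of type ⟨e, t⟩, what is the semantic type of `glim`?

⟨e, ⟨t, ⟨t, ⟨e, t⟩⟩⟩⟩

At [[brell [crax glim]] [spad yold]] (required: ⟨e, t⟩): [spad yold] is t, which is not a function with range ⟨e, t⟩; hence [brell [crax glim]] is the functor — type ⟨t, ⟨e, t⟩⟩.
At [brell [crax glim]] (required: ⟨t, ⟨e, t⟩⟩): brell is t, which is not a function with range ⟨t, ⟨e, t⟩⟩; hence [crax glim] is the functor — type ⟨t, ⟨t, ⟨e, t⟩⟩⟩.
At [crax glim] (required: ⟨t, ⟨t, ⟨e, t⟩⟩⟩): crax is e, which is not a function with range ⟨t, ⟨t, ⟨e, t⟩⟩⟩; hence glim is the functor — type ⟨e, ⟨t, ⟨t, ⟨e, t⟩⟩⟩⟩.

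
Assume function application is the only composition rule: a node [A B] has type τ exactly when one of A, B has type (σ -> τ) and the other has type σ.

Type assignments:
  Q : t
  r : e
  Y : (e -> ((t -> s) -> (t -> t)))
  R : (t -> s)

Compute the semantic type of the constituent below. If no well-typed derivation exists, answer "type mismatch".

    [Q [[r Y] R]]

t

[r Y]: (e -> ((t -> s) -> (t -> t))) applied to e yields ((t -> s) -> (t -> t)).
[[r Y] R]: ((t -> s) -> (t -> t)) applied to (t -> s) yields (t -> t).
[Q [[r Y] R]]: (t -> t) applied to t yields t.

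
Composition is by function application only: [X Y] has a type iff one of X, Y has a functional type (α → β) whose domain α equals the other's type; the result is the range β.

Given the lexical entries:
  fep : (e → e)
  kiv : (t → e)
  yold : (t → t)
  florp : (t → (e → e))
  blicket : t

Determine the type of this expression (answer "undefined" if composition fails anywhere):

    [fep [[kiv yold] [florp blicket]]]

undefined

At [kiv yold]: neither (t → e) nor (t → t) can take the other as argument; the node is ill-typed.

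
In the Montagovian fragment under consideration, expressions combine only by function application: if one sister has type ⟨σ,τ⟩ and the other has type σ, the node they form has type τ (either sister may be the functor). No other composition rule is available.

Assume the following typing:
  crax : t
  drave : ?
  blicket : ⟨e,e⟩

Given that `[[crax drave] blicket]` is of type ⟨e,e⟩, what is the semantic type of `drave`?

For [[crax drave] blicket] to have type ⟨e,e⟩ with blicket of type ⟨e,e⟩, [crax drave] must be the function: [crax drave] : ⟨⟨e,e⟩,⟨e,e⟩⟩.
For [crax drave] to have type ⟨⟨e,e⟩,⟨e,e⟩⟩ with crax of type t, drave must be the function: drave : ⟨t,⟨⟨e,e⟩,⟨e,e⟩⟩⟩.

⟨t,⟨⟨e,e⟩,⟨e,e⟩⟩⟩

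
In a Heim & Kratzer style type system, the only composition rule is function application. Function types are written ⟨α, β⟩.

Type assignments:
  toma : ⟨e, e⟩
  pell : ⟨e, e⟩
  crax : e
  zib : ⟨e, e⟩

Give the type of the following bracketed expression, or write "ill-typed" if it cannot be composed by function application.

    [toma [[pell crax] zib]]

At [pell crax], pell : ⟨e, e⟩ takes crax : e, giving e.
At [[pell crax] zib], zib : ⟨e, e⟩ takes [pell crax] : e, giving e.
At [toma [[pell crax] zib]], toma : ⟨e, e⟩ takes [[pell crax] zib] : e, giving e.

e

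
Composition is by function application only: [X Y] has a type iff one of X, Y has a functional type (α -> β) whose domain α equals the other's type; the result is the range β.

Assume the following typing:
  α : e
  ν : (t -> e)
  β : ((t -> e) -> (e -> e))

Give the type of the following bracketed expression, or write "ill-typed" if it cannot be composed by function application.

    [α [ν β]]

e

[ν β] — β of type ((t -> e) -> (e -> e)) combines with ν of type (t -> e): type (e -> e).
[α [ν β]] — [ν β] of type (e -> e) combines with α of type e: type e.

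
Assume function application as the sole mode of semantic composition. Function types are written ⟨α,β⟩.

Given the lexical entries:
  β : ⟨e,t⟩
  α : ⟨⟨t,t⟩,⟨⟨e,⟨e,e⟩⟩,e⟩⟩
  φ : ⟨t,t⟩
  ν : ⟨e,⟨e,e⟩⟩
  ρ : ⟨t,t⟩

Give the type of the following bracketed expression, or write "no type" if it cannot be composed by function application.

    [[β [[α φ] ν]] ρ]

t

[α φ]: functor α : ⟨⟨t,t⟩,⟨⟨e,⟨e,e⟩⟩,e⟩⟩, argument φ : ⟨t,t⟩; result ⟨⟨e,⟨e,e⟩⟩,e⟩.
[[α φ] ν]: functor [α φ] : ⟨⟨e,⟨e,e⟩⟩,e⟩, argument ν : ⟨e,⟨e,e⟩⟩; result e.
[β [[α φ] ν]]: functor β : ⟨e,t⟩, argument [[α φ] ν] : e; result t.
[[β [[α φ] ν]] ρ]: functor ρ : ⟨t,t⟩, argument [β [[α φ] ν]] : t; result t.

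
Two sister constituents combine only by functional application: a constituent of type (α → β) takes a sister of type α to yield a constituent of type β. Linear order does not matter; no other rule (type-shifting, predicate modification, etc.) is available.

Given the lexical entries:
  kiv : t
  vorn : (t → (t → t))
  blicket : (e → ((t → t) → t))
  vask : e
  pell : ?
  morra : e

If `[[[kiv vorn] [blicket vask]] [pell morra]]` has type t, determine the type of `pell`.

[[[kiv vorn] [blicket vask]] [pell morra]] is required to be t. [[kiv vorn] [blicket vask]] : t cannot yield t as functor, so [pell morra] : (t → t).
[pell morra] is required to be (t → t). morra : e cannot yield (t → t) as functor, so pell : (e → (t → t)).

(e → (t → t))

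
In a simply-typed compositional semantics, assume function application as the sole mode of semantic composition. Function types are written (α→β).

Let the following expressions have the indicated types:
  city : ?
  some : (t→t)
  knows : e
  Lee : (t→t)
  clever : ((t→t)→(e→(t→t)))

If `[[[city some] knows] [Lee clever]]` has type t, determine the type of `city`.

[[[city some] knows] [Lee clever]] must have type t. The sister [Lee clever] has type (e→(t→t)); that is not a function onto t, so [[city some] knows] must be the functor, of type ((e→(t→t))→t).
[[city some] knows] must have type ((e→(t→t))→t). The sister knows has type e; that is not a function onto ((e→(t→t))→t), so [city some] must be the functor, of type (e→((e→(t→t))→t)).
[city some] must have type (e→((e→(t→t))→t)). The sister some has type (t→t); that is not a function onto (e→((e→(t→t))→t)), so city must be the functor, of type ((t→t)→(e→((e→(t→t))→t))).

((t→t)→(e→((e→(t→t))→t)))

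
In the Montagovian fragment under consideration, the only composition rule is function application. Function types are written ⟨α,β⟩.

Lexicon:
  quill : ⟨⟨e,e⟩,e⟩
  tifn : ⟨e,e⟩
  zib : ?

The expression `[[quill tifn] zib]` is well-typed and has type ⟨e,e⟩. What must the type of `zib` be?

⟨e,⟨e,e⟩⟩

[[quill tifn] zib] must have type ⟨e,e⟩. The sister [quill tifn] has type e; that is not a function onto ⟨e,e⟩, so zib must be the functor, of type ⟨e,⟨e,e⟩⟩.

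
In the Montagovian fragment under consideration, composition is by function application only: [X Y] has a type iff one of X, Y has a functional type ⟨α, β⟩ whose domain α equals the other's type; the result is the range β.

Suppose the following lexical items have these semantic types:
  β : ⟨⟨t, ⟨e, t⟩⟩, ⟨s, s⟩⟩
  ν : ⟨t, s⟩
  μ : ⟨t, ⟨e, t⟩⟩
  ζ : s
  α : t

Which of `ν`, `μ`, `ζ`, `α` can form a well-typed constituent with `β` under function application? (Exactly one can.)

ν : ⟨t, s⟩ — no; β wants ⟨t, ⟨e, t⟩⟩, and ν wants t.
μ — combines: β : ⟨⟨t, ⟨e, t⟩⟩, ⟨s, s⟩⟩ takes μ : ⟨t, ⟨e, t⟩⟩ as argument, giving ⟨s, s⟩.
ζ : s — no; β wants ⟨t, ⟨e, t⟩⟩, and ζ wants nothing (atomic).
α : t — no; β wants ⟨t, ⟨e, t⟩⟩, and α wants nothing (atomic).

μ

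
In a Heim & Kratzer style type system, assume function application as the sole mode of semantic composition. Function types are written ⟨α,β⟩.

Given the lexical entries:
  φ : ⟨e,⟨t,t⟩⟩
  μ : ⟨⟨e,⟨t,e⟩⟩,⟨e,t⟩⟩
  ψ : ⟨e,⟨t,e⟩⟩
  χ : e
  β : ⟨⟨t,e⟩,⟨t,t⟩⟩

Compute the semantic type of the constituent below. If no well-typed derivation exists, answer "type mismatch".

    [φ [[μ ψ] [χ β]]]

type mismatch

At [μ ψ], μ : ⟨⟨e,⟨t,e⟩⟩,⟨e,t⟩⟩ takes ψ : ⟨e,⟨t,e⟩⟩, giving ⟨e,t⟩.
[χ β]: e and ⟨⟨t,e⟩,⟨t,t⟩⟩ cannot combine by function application — type clash.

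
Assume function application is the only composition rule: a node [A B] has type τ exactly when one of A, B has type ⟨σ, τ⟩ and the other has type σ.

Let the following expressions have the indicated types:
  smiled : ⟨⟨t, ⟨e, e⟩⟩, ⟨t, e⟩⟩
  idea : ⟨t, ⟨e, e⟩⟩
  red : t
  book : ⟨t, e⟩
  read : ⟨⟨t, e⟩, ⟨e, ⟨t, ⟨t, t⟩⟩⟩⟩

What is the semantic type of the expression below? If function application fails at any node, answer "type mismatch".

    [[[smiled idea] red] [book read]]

⟨t, ⟨t, t⟩⟩

[smiled idea] — smiled of type ⟨⟨t, ⟨e, e⟩⟩, ⟨t, e⟩⟩ combines with idea of type ⟨t, ⟨e, e⟩⟩: type ⟨t, e⟩.
[[smiled idea] red] — [smiled idea] of type ⟨t, e⟩ combines with red of type t: type e.
[book read] — read of type ⟨⟨t, e⟩, ⟨e, ⟨t, ⟨t, t⟩⟩⟩⟩ combines with book of type ⟨t, e⟩: type ⟨e, ⟨t, ⟨t, t⟩⟩⟩.
[[[smiled idea] red] [book read]] — [book read] of type ⟨e, ⟨t, ⟨t, t⟩⟩⟩ combines with [[smiled idea] red] of type e: type ⟨t, ⟨t, t⟩⟩.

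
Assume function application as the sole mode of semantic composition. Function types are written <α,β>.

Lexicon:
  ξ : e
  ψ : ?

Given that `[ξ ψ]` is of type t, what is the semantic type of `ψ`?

<e,t>

[ξ ψ] must have type t. The sister ξ has type e; that is not a function onto t, so ψ must be the functor, of type <e,t>.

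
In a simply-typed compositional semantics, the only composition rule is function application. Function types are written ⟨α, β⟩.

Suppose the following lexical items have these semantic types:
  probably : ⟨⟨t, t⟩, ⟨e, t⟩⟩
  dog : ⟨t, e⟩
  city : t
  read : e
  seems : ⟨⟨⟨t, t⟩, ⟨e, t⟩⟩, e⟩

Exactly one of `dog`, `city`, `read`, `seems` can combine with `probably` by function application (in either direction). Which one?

dog : ⟨t, e⟩ — no; probably wants ⟨t, t⟩, and dog wants t.
city : t — no; probably wants ⟨t, t⟩, and city wants nothing (atomic).
read : e — no; probably wants ⟨t, t⟩, and read wants nothing (atomic).
seems — combines: seems : ⟨⟨⟨t, t⟩, ⟨e, t⟩⟩, e⟩ takes probably : ⟨⟨t, t⟩, ⟨e, t⟩⟩ as argument, giving e.

seems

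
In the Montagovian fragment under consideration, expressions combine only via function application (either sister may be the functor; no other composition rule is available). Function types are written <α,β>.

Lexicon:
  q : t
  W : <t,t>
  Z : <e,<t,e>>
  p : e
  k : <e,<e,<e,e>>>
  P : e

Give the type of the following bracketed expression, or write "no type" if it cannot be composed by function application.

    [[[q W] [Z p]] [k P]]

[q W]: W is <t,t>, q is t; result t.
[Z p]: Z is <e,<t,e>>, p is e; result <t,e>.
[[q W] [Z p]]: [Z p] is <t,e>, [q W] is t; result e.
[k P]: k is <e,<e,<e,e>>>, P is e; result <e,<e,e>>.
[[[q W] [Z p]] [k P]]: [k P] is <e,<e,e>>, [[q W] [Z p]] is e; result <e,e>.

<e,e>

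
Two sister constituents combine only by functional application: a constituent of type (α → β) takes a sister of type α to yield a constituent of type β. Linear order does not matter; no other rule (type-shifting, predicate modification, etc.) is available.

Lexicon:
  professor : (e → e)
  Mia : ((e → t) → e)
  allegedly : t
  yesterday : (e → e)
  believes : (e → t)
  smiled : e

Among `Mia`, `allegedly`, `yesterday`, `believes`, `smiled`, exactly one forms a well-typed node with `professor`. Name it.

Mia : ((e → t) → e) — neither side's domain matches the other.
allegedly : t — neither side's domain matches the other.
yesterday : (e → e) — neither side's domain matches the other.
believes : (e → t) — neither side's domain matches the other.
smiled — combines: professor : (e → e) takes smiled : e as argument, giving e.

smiled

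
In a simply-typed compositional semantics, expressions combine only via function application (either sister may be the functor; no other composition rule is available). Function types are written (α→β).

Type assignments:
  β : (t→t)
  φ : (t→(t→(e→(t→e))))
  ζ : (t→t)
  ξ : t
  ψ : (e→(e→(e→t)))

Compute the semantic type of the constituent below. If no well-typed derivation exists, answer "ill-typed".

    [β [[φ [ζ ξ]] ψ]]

[ζ ξ]: (t→t) applied to t yields t.
[φ [ζ ξ]]: (t→(t→(e→(t→e)))) applied to t yields (t→(e→(t→e))).
[[φ [ζ ξ]] ψ]: (t→(e→(t→e))) with (e→(e→(e→t))) — neither is a function whose domain matches the other; composition fails here.

ill-typed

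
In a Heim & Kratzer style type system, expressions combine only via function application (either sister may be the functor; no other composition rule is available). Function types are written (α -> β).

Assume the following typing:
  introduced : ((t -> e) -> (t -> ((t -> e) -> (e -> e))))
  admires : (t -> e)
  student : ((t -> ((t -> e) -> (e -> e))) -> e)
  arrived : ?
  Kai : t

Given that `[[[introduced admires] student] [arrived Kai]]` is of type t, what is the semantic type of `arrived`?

(t -> (e -> t))

At [[[introduced admires] student] [arrived Kai]] (required: t): [[introduced admires] student] is e, which is not a function with range t; hence [arrived Kai] is the functor — type (e -> t).
At [arrived Kai] (required: (e -> t)): Kai is t, which is not a function with range (e -> t); hence arrived is the functor — type (t -> (e -> t)).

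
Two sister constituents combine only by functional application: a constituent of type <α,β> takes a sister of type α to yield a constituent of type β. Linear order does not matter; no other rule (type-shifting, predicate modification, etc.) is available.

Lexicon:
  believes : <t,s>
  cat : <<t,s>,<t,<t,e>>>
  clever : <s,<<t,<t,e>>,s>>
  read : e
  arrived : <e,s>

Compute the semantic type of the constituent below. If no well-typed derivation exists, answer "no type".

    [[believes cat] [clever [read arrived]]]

s

[believes cat]: cat is <<t,s>,<t,<t,e>>>, believes is <t,s>; result <t,<t,e>>.
[read arrived]: arrived is <e,s>, read is e; result s.
[clever [read arrived]]: clever is <s,<<t,<t,e>>,s>>, [read arrived] is s; result <<t,<t,e>>,s>.
[[believes cat] [clever [read arrived]]]: [clever [read arrived]] is <<t,<t,e>>,s>, [believes cat] is <t,<t,e>>; result s.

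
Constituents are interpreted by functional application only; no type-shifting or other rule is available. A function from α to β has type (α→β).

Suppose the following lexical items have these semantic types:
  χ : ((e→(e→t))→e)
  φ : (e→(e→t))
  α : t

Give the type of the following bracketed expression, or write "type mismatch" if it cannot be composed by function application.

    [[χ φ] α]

[χ φ]: ((e→(e→t))→e) applied to (e→(e→t)) yields e.
[[χ φ] α]: e with t — neither is a function whose domain matches the other; composition fails here.

type mismatch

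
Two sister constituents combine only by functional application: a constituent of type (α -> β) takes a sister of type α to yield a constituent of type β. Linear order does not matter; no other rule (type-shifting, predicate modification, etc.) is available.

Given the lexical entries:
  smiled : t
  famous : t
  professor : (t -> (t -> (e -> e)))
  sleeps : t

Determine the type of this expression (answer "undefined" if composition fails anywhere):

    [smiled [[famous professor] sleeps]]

undefined

[famous professor]: (t -> (t -> (e -> e))) applied to t yields (t -> (e -> e)).
[[famous professor] sleeps]: (t -> (e -> e)) applied to t yields (e -> e).
[smiled [[famous professor] sleeps]]: t with (e -> e) — neither is a function whose domain matches the other; composition fails here.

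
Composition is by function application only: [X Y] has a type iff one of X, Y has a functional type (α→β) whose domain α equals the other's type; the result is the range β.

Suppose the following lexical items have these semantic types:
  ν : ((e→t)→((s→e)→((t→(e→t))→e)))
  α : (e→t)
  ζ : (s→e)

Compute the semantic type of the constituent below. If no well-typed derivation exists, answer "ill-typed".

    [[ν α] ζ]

[ν α] — ν of type ((e→t)→((s→e)→((t→(e→t))→e))) combines with α of type (e→t): type ((s→e)→((t→(e→t))→e)).
[[ν α] ζ] — [ν α] of type ((s→e)→((t→(e→t))→e)) combines with ζ of type (s→e): type ((t→(e→t))→e).

((t→(e→t))→e)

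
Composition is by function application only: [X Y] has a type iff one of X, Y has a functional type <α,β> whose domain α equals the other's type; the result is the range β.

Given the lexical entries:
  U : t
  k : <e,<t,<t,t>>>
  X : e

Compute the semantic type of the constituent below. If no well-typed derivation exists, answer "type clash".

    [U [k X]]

[k X]: k is <e,<t,<t,t>>>, X is e; result <t,<t,t>>.
[U [k X]]: [k X] is <t,<t,t>>, U is t; result <t,t>.

<t,t>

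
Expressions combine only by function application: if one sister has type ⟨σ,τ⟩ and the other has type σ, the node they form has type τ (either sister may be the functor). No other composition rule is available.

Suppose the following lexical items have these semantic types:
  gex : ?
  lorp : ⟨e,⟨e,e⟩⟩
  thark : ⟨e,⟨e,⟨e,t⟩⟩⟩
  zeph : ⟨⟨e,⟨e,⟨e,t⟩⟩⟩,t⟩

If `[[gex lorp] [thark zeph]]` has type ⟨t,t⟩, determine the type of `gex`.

[[gex lorp] [thark zeph]] is required to be ⟨t,t⟩. [thark zeph] : t cannot yield ⟨t,t⟩ as functor, so [gex lorp] : ⟨t,⟨t,t⟩⟩.
[gex lorp] is required to be ⟨t,⟨t,t⟩⟩. lorp : ⟨e,⟨e,e⟩⟩ cannot yield ⟨t,⟨t,t⟩⟩ as functor, so gex : ⟨⟨e,⟨e,e⟩⟩,⟨t,⟨t,t⟩⟩⟩.

⟨⟨e,⟨e,e⟩⟩,⟨t,⟨t,t⟩⟩⟩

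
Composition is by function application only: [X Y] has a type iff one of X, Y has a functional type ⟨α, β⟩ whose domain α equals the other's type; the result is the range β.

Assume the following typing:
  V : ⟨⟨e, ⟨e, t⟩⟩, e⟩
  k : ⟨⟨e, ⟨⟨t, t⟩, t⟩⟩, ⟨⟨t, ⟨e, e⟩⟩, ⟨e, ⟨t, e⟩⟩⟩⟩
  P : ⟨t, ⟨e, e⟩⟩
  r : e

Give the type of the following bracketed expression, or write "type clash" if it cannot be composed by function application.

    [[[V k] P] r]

type clash

[V k]: ⟨⟨e, ⟨e, t⟩⟩, e⟩ and ⟨⟨e, ⟨⟨t, t⟩, t⟩⟩, ⟨⟨t, ⟨e, e⟩⟩, ⟨e, ⟨t, e⟩⟩⟩⟩ cannot combine by function application — type clash.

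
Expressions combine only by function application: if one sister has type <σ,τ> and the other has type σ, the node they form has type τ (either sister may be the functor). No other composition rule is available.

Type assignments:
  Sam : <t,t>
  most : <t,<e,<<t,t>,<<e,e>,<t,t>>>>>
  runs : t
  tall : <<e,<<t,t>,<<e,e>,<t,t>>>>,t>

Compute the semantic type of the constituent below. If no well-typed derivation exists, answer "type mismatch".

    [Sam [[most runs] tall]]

t

[most runs]: <t,<e,<<t,t>,<<e,e>,<t,t>>>>> applied to t yields <e,<<t,t>,<<e,e>,<t,t>>>>.
[[most runs] tall]: <<e,<<t,t>,<<e,e>,<t,t>>>>,t> applied to <e,<<t,t>,<<e,e>,<t,t>>>> yields t.
[Sam [[most runs] tall]]: <t,t> applied to t yields t.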